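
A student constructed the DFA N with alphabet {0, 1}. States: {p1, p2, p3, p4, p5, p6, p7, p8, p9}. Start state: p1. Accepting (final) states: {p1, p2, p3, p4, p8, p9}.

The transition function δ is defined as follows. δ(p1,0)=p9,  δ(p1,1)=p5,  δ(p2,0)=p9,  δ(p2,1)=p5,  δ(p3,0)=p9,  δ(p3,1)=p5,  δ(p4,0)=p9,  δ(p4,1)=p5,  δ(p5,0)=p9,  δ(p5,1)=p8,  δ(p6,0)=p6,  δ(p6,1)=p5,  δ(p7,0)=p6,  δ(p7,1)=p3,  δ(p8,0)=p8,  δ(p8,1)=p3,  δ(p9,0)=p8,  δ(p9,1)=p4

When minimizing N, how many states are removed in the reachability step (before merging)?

BFS from p1 reaches {p1, p3, p4, p5, p8, p9}; the 3 state(s) p2, p6, p7 are never visited.

3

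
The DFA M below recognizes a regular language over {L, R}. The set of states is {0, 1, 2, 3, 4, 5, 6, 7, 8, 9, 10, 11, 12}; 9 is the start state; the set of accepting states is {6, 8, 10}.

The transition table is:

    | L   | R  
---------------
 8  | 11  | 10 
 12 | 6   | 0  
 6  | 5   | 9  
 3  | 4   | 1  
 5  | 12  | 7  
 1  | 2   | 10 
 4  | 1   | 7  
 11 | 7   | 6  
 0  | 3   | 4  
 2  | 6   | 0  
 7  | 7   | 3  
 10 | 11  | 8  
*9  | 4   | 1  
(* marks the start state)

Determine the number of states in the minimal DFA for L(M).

10

P0 = {6,8,10} | {0,1,2,3,4,5,7,9,11,12}.
Split {6,8,10} by δ(·,R) → {8,10} and {6}.
Refine {0,1,2,3,4,5,7,9,11,12} on symbol L: members go to different blocks, giving {0,1,3,4,5,7,9,11} and {2,12}.
Refine {0,1,3,4,5,7,9,11} on symbol L: members go to different blocks, giving {0,3,4,7,9,11} and {1,5}.
Split {0,3,4,7,9,11} by δ(·,L) → {0,3,7,9,11} and {4}.
Refine {0,3,7,9,11} on symbol L: members go to different blocks, giving {0,7,11} and {3,9}.
Refine {0,7,11} on symbol L: members go to different blocks, giving {7,11} and {0}.
Split {7,11} by δ(·,R) → {7} and {11}.
Split {1,5} by δ(·,R) → {1} and {5}.
The partition is now stable with 10 blocks: {8,10} | {7} | {6} | {2,12} | {1} | {4} | {3,9} | {0} | {11} | {5}.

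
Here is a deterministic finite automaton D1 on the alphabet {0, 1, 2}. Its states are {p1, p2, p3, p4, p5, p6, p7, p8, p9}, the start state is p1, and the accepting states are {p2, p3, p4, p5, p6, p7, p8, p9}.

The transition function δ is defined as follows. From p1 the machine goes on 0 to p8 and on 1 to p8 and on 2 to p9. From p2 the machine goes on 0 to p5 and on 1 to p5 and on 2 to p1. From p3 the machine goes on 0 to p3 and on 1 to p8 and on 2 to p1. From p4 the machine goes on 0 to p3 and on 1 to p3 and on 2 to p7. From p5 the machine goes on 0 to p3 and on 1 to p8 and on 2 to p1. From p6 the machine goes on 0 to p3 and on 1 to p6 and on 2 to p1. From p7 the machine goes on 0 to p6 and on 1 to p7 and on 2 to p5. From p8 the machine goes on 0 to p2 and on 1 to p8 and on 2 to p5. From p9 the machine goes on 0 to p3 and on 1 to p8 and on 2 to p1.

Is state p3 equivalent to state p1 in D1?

No

First remove the unreachable states {p4,p6,p7}; 6 states remain.
Start with accepting vs non-accepting: {p2,p3,p5,p8,p9} | {p1}.
Refine {p2,p3,p5,p8,p9} on symbol 2: members go to different blocks, giving {p2,p3,p5,p9} and {p8}.
Split {p2,p3,p5,p9} by δ(·,1) → {p3,p5,p9} and {p2}.
The partition is now stable with 4 blocks: {p3,p5,p9} | {p1} | {p8} | {p2}.
p3 and p1 end up in different blocks, so they are distinguishable. For instance, the string 'ε' is accepted from only p3.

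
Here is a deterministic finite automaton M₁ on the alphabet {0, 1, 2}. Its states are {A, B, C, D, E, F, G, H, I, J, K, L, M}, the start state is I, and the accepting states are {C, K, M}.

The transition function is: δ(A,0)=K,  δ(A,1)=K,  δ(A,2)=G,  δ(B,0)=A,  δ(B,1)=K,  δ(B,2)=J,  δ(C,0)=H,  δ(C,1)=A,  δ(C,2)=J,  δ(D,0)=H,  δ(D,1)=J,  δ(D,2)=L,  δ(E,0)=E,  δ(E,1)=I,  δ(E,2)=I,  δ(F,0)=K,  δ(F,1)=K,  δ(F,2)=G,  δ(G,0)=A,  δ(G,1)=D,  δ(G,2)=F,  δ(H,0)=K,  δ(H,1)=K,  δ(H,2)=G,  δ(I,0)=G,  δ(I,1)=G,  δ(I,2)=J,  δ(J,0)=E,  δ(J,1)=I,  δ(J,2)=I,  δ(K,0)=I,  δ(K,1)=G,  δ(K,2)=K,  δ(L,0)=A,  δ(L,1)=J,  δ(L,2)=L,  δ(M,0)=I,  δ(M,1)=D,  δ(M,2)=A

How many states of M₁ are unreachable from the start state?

3

BFS from I reaches {A, D, E, F, G, H, I, J, K, L}; the 3 state(s) B, C, M are never visited.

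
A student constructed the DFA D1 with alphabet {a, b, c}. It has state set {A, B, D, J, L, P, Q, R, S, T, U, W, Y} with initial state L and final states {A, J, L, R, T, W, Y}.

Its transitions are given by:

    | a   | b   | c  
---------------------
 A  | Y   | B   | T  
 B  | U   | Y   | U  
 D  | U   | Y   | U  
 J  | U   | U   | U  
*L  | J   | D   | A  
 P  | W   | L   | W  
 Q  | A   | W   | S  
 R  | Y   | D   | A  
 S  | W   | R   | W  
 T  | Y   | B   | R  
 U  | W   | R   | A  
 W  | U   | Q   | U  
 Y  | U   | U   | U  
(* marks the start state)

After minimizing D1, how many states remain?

Reachable states from the start: {A,B,D,J,L,Q,R,S,T,U,W,Y}. Unreachable: {P} — drop them.
P0 = {A,J,L,R,T,W,Y} | {B,D,Q,S,U}.
Split {A,J,L,R,T,W,Y} by δ(·,a) → {A,L,R,T} and {J,W,Y}.
On input a, block {B,D,Q,S,U} splits into {S,U} and {B,D} and {Q}.
Split {S,U} by δ(·,c) → {U} and {S}.
On input b, block {J,W,Y} splits into {J,Y} and {W}.
The partition is now stable with 7 blocks: {A,L,R,T} | {U} | {J,Y} | {B,D} | {Q} | {S} | {W}.

7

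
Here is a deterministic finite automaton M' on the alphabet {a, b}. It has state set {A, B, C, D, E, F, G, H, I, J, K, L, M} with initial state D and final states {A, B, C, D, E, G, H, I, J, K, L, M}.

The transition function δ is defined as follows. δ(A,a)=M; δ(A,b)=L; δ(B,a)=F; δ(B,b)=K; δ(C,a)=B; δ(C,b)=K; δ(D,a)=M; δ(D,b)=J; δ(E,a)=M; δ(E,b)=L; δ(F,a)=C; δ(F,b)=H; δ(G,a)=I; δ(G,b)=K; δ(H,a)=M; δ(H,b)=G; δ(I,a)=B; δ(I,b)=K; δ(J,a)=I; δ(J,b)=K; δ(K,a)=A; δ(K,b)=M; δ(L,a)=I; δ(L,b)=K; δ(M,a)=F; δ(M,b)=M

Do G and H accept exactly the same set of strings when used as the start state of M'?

States {E} cannot be reached from the start state, so discard them.
Initial partition by acceptance: {A,B,C,D,G,H,I,J,K,L,M} | {F}.
Split {A,B,C,D,G,H,I,J,K,L,M} by δ(·,a) → {A,C,D,G,H,I,J,K,L} and {B,M}.
Split {A,C,D,G,H,I,J,K,L} by δ(·,a) → {A,C,D,H,I} and {G,J,K,L}.
Split {B,M} by δ(·,b) → {B} and {M}.
On input a, block {A,C,D,H,I} splits into {A,D,H} and {C,I}.
Split {G,J,K,L} by δ(·,a) → {G,J,L} and {K}.
The partition is now stable with 7 blocks: {A,D,H} | {F} | {B} | {G,J,L} | {M} | {C,I} | {K}.
G and H end up in different blocks, so they are distinguishable. For instance, the string 'aa' is accepted from only G.

No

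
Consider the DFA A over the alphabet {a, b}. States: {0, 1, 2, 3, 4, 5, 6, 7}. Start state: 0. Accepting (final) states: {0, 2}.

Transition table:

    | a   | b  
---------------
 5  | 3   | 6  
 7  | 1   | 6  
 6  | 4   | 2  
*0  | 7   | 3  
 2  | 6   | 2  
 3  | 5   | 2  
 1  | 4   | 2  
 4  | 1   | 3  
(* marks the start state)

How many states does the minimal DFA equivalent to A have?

Initial partition by acceptance: {0,2} | {1,3,4,5,6,7}.
Split {0,2} by δ(·,b) → {0} and {2}.
On input b, block {1,3,4,5,6,7} splits into {1,3,6} and {4,5,7}.
Stable partition: {0} | {1,3,6} | {2} | {4,5,7} — 4 equivalence classes.

4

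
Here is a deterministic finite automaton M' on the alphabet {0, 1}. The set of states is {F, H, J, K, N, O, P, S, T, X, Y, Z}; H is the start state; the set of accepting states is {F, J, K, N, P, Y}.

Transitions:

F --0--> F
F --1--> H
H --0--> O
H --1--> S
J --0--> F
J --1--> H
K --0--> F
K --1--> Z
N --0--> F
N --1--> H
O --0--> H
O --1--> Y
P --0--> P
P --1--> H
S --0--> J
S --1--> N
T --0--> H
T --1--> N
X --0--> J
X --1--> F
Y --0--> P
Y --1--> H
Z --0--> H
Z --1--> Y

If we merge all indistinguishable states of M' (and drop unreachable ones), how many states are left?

4

Reachable states from the start: {F,H,J,N,O,P,S,Y}. Unreachable: {K,T,X,Z} — drop them.
Start with accepting vs non-accepting: {F,J,N,P,Y} | {H,O,S}.
Split {H,O,S} by δ(·,0) → {H,O} and {S}.
Split {H,O} by δ(·,1) → {H} and {O}.
The partition is now stable with 4 blocks: {F,J,N,P,Y} | {H} | {S} | {O}.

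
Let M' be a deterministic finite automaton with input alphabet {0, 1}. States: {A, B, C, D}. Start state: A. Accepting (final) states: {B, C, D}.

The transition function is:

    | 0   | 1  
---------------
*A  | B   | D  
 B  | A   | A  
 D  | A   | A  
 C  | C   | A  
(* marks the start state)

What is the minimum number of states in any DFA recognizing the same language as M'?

2

Reachable states from the start: {A,B,D}. Unreachable: {C} — drop them.
Start with accepting vs non-accepting: {B,D} | {A}.
No further refinement is possible. Final partition (2 blocks): {B,D} | {A}.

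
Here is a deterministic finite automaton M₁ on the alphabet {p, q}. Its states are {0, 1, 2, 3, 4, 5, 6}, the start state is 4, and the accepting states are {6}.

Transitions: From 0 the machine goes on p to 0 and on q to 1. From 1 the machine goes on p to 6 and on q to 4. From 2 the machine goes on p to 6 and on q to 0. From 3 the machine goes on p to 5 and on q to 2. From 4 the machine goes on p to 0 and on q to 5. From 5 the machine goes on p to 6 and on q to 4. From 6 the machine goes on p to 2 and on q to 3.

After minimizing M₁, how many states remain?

4

P0 = {6} | {0,1,2,3,4,5}.
On input p, block {0,1,2,3,4,5} splits into {0,3,4} and {1,2,5}.
Split {0,3,4} by δ(·,p) → {0,4} and {3}.
Stable partition: {6} | {0,4} | {1,2,5} | {3} — 4 equivalence classes.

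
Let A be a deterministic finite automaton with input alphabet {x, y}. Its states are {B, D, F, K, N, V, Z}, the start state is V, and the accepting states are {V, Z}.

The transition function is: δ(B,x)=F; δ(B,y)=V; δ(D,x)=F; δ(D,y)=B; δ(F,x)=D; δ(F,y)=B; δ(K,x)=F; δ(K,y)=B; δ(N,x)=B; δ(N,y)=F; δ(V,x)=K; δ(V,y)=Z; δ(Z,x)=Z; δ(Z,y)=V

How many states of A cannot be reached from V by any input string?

Starting at V and following transitions, the reachable set is {B, D, F, K, V, Z}. That leaves N unreachable — 1 in total.

1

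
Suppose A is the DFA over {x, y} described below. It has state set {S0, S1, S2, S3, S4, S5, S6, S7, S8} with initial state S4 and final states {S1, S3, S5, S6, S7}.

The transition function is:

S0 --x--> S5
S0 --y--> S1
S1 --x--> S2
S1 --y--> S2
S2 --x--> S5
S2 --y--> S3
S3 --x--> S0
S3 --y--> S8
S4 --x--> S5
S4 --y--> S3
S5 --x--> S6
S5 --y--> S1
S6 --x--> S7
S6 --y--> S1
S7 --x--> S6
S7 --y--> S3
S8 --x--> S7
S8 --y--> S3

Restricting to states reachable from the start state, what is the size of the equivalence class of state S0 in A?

4

Every state is reachable, so we keep all 9.
Start with accepting vs non-accepting: {S1,S3,S5,S6,S7} | {S0,S2,S4,S8}.
Split {S1,S3,S5,S6,S7} by δ(·,x) → {S5,S6,S7} and {S1,S3}.
Stable partition: {S5,S6,S7} | {S0,S2,S4,S8} | {S1,S3} — 3 equivalence classes.
The equivalence class containing S0 is {S0,S2,S4,S8}, of size 4.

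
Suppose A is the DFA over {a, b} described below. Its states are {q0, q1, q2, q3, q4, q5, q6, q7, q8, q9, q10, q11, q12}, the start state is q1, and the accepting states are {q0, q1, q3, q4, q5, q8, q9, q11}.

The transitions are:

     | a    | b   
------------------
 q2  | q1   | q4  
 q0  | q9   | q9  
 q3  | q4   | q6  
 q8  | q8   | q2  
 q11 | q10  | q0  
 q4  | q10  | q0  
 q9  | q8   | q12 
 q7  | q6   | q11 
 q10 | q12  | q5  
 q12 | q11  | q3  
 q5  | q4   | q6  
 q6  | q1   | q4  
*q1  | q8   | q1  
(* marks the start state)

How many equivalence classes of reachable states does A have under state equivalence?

9

States {q7} cannot be reached from the start state, so discard them.
Initial partition by acceptance: {q0,q1,q3,q4,q5,q8,q9,q11} | {q2,q6,q10,q12}.
On input a, block {q0,q1,q3,q4,q5,q8,q9,q11} splits into {q0,q1,q3,q5,q8,q9} and {q4,q11}.
Refine {q0,q1,q3,q5,q8,q9} on symbol a: members go to different blocks, giving {q0,q1,q8,q9} and {q3,q5}.
Refine {q0,q1,q8,q9} on symbol b: members go to different blocks, giving {q0,q1} and {q8,q9}.
Split {q0,q1} by δ(·,b) → {q0} and {q1}.
Split {q2,q6,q10,q12} by δ(·,a) → {q2,q6} and {q10} and {q12}.
Split {q8,q9} by δ(·,b) → {q8} and {q9}.
No further refinement is possible. Final partition (9 blocks): {q0} | {q2,q6} | {q4,q11} | {q3,q5} | {q8} | {q1} | {q10} | {q12} | {q9}.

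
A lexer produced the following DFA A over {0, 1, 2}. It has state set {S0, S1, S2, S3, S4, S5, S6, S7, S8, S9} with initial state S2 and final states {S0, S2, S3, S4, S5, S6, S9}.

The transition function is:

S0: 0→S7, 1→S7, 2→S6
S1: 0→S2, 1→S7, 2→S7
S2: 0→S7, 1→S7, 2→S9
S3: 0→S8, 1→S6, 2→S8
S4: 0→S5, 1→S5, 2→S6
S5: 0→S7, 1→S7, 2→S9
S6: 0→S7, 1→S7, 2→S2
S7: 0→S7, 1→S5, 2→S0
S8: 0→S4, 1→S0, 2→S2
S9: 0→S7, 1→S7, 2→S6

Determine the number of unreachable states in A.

4

Starting at S2 and following transitions, the reachable set is {S0, S2, S5, S6, S7, S9}. That leaves S1, S3, S4, S8 unreachable — 4 in total.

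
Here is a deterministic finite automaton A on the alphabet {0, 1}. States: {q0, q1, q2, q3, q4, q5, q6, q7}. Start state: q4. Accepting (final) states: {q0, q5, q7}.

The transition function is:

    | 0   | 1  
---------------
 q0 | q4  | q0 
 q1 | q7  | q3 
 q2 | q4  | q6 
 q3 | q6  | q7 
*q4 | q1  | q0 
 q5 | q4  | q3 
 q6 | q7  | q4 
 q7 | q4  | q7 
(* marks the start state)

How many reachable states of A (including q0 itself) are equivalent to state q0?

States {q2,q5} cannot be reached from the start state, so discard them.
Initial partition by acceptance: {q0,q7} | {q1,q3,q4,q6}.
Split {q1,q3,q4,q6} by δ(·,0) → {q1,q6} and {q3,q4}.
The partition is now stable with 3 blocks: {q0,q7} | {q1,q6} | {q3,q4}.
State q0 belongs to the block {q0,q7}, which has 2 states.

2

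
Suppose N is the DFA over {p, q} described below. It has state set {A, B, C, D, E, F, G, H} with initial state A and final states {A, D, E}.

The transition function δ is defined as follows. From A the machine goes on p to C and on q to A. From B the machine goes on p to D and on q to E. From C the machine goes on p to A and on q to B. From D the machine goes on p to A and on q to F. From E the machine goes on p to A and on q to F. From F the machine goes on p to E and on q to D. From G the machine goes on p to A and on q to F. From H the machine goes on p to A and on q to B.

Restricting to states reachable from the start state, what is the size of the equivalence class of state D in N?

2

Reachable states from the start: {A,B,C,D,E,F}. Unreachable: {G,H} — drop them.
Start with accepting vs non-accepting: {A,D,E} | {B,C,F}.
On input p, block {A,D,E} splits into {D,E} and {A}.
Split {B,C,F} by δ(·,p) → {B,F} and {C}.
The partition is now stable with 4 blocks: {D,E} | {B,F} | {A} | {C}.
State D belongs to the block {D,E}, which has 2 states.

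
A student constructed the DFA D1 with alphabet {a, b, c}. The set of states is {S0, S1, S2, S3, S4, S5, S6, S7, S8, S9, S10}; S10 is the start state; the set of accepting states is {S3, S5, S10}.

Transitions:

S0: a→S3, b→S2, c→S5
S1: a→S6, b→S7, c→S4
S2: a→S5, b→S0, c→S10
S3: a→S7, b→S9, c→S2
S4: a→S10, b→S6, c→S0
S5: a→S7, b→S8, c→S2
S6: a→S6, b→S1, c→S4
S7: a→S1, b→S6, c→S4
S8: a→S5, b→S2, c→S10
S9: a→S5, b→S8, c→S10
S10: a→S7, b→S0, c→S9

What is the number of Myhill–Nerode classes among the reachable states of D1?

4

Every state is reachable, so we keep all 11.
P0 = {S3,S5,S10} | {S0,S1,S2,S4,S6,S7,S8,S9}.
On input a, block {S0,S1,S2,S4,S6,S7,S8,S9} splits into {S0,S2,S4,S8,S9} and {S1,S6,S7}.
On input b, block {S0,S2,S4,S8,S9} splits into {S0,S2,S8,S9} and {S4}.
The partition is now stable with 4 blocks: {S3,S5,S10} | {S0,S2,S8,S9} | {S1,S6,S7} | {S4}.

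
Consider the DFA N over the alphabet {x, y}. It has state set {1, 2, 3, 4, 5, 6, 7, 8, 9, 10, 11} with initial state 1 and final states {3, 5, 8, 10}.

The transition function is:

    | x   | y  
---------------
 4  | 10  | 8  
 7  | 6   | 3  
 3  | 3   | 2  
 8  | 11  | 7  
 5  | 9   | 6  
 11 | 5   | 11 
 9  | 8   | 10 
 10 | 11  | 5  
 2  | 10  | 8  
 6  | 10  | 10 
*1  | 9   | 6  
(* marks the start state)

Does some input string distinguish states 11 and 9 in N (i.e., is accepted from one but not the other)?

Yes

States {4} cannot be reached from the start state, so discard them.
P0 = {3,5,8,10} | {1,2,6,7,9,11}.
Split {3,5,8,10} by δ(·,x) → {5,8,10} and {3}.
Refine {5,8,10} on symbol y: members go to different blocks, giving {5,8} and {10}.
Split {1,2,6,7,9,11} by δ(·,x) → {1,7} and {2,6} and {9,11}.
Split {5,8} by δ(·,y) → {5} and {8}.
On input x, block {1,7} splits into {1} and {7}.
Split {2,6} by δ(·,y) → {2} and {6}.
Split {9,11} by δ(·,x) → {9} and {11}.
No further refinement is possible. Final partition (10 blocks): {5} | {1} | {3} | {10} | {2} | {9} | {8} | {7} | {6} | {11}.
11 and 9 end up in different blocks, so they are distinguishable. For instance, the string 'y' is accepted from only 9.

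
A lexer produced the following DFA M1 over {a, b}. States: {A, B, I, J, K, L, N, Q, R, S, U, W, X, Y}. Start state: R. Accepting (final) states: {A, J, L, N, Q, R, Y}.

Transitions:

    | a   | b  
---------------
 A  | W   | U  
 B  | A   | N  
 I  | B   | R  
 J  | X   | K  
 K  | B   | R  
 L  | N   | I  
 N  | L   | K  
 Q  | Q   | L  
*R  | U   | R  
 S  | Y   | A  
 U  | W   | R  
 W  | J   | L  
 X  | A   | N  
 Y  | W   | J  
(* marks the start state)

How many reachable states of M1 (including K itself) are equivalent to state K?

Reachable states from the start: {A,B,I,J,K,L,N,R,U,W,X}. Unreachable: {Q,S,Y} — drop them.
Initial partition by acceptance: {A,J,L,N,R} | {B,I,K,U,W,X}.
Split {A,J,L,N,R} by δ(·,a) → {A,J,R} and {L,N}.
Split {A,J,R} by δ(·,b) → {A,J} and {R}.
Split {B,I,K,U,W,X} by δ(·,a) → {B,W,X} and {I,K,U}.
Stable partition: {A,J} | {B,W,X} | {L,N} | {R} | {I,K,U} — 5 equivalence classes.
State K belongs to the block {I,K,U}, which has 3 states.

3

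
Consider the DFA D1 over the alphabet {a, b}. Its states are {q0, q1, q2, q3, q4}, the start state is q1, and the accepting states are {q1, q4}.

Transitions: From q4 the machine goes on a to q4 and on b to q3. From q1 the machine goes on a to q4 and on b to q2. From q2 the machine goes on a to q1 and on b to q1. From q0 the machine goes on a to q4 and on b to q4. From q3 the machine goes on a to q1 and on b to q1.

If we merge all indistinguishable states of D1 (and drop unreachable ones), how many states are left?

Reachable states from the start: {q1,q2,q3,q4}. Unreachable: {q0} — drop them.
Start with accepting vs non-accepting: {q1,q4} | {q2,q3}.
No further refinement is possible. Final partition (2 blocks): {q1,q4} | {q2,q3}.

2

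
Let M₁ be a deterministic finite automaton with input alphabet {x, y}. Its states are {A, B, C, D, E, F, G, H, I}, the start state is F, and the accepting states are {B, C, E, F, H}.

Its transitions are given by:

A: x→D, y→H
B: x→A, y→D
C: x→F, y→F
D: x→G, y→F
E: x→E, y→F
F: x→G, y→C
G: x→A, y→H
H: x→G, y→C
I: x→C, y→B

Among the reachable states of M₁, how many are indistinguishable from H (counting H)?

Reachable states from the start: {A,C,D,F,G,H}. Unreachable: {B,E,I} — drop them.
Initial partition by acceptance: {C,F,H} | {A,D,G}.
Refine {C,F,H} on symbol x: members go to different blocks, giving {F,H} and {C}.
No further refinement is possible. Final partition (3 blocks): {F,H} | {A,D,G} | {C}.
State H belongs to the block {F,H}, which has 2 states.

2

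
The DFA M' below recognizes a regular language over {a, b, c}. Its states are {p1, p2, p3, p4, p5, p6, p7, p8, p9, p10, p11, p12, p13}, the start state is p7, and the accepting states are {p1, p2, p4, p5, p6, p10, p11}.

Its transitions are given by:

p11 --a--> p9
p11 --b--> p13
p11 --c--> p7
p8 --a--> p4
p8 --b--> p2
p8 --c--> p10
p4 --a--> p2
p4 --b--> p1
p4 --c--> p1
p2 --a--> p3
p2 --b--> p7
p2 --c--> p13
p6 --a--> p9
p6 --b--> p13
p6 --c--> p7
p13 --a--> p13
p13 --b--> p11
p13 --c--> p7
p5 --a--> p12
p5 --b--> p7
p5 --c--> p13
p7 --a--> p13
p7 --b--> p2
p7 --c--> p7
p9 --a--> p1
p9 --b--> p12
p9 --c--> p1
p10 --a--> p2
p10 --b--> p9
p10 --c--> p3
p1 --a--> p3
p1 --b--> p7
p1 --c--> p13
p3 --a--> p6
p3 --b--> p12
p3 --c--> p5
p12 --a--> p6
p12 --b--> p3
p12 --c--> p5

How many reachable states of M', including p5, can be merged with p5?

States {p4,p8,p10} cannot be reached from the start state, so discard them.
P0 = {p1,p2,p5,p6,p11} | {p3,p7,p9,p12,p13}.
On input a, block {p3,p7,p9,p12,p13} splits into {p3,p9,p12} and {p7,p13}.
No further refinement is possible. Final partition (3 blocks): {p1,p2,p5,p6,p11} | {p3,p9,p12} | {p7,p13}.
The equivalence class containing p5 is {p1,p2,p5,p6,p11}, of size 5.

5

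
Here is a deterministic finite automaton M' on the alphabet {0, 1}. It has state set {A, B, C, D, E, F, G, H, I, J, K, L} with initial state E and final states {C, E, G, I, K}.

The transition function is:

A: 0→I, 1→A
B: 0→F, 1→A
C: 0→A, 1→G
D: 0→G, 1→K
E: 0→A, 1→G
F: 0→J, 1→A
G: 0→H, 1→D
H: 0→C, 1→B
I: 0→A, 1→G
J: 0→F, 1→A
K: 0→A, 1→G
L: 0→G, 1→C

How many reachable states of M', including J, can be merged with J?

States {L} cannot be reached from the start state, so discard them.
P0 = {C,E,G,I,K} | {A,B,D,F,H,J}.
On input 1, block {C,E,G,I,K} splits into {C,E,I,K} and {G}.
On input 0, block {A,B,D,F,H,J} splits into {B,F,J} and {A,H} and {D}.
Split {A,H} by δ(·,1) → {A} and {H}.
Stable partition: {C,E,I,K} | {B,F,J} | {G} | {A} | {D} | {H} — 6 equivalence classes.
State J belongs to the block {B,F,J}, which has 3 states.

3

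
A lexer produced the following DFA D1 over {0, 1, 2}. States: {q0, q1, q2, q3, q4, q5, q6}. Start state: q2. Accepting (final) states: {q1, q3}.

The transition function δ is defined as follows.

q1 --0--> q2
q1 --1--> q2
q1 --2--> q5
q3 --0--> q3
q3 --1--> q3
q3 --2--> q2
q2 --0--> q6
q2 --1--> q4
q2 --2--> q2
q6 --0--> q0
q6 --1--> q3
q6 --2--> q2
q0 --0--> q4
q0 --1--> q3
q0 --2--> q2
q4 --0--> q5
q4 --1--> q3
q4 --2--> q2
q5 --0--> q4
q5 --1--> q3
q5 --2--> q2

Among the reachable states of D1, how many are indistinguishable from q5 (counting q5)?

First remove the unreachable states {q1}; 6 states remain.
P0 = {q3} | {q0,q2,q4,q5,q6}.
Refine {q0,q2,q4,q5,q6} on symbol 1: members go to different blocks, giving {q0,q4,q5,q6} and {q2}.
Stable partition: {q3} | {q0,q4,q5,q6} | {q2} — 3 equivalence classes.
State q5 belongs to the block {q0,q4,q5,q6}, which has 4 states.

4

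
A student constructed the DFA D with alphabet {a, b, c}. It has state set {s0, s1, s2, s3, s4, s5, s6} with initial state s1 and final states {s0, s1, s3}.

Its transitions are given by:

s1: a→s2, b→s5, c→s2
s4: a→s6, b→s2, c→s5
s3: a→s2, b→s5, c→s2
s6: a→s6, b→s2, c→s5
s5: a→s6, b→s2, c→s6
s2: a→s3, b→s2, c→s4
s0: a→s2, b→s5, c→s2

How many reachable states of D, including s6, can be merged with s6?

3

States {s0} cannot be reached from the start state, so discard them.
Start with accepting vs non-accepting: {s1,s3} | {s2,s4,s5,s6}.
Split {s2,s4,s5,s6} by δ(·,a) → {s4,s5,s6} and {s2}.
Stable partition: {s1,s3} | {s4,s5,s6} | {s2} — 3 equivalence classes.
The equivalence class containing s6 is {s4,s5,s6}, of size 3.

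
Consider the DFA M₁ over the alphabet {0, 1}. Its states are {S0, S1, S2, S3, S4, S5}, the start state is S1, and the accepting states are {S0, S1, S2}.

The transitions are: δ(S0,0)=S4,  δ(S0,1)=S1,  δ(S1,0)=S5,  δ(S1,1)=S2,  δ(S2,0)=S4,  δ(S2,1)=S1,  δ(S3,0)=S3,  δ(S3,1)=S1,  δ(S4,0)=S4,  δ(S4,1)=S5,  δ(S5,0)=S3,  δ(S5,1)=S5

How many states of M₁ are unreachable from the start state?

1

Starting at S1 and following transitions, the reachable set is {S1, S2, S3, S4, S5}. That leaves S0 unreachable — 1 in total.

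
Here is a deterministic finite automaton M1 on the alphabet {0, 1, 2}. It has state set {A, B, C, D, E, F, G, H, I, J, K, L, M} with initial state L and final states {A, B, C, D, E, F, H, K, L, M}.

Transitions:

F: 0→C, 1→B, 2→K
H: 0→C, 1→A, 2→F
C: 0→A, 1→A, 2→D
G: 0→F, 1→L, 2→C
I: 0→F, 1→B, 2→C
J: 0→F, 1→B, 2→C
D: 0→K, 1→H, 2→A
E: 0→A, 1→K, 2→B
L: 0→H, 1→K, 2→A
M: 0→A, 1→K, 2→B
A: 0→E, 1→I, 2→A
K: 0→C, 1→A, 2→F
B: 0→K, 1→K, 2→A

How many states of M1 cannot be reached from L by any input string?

Starting at L and following transitions, the reachable set is {A, B, C, D, E, F, H, I, K, L}. That leaves G, J, M unreachable — 3 in total.

3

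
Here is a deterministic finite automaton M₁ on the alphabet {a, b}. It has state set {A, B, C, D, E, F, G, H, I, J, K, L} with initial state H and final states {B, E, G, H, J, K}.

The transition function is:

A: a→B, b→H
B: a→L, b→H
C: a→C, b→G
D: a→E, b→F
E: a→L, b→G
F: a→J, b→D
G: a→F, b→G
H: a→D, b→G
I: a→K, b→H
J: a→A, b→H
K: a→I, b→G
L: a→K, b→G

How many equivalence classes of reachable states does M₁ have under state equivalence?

Reachable states from the start: {A,B,D,E,F,G,H,I,J,K,L}. Unreachable: {C} — drop them.
P0 = {B,E,G,H,J,K} | {A,D,F,I,L}.
On input b, block {A,D,F,I,L} splits into {A,I,L} and {D,F}.
Split {B,E,G,H,J,K} by δ(·,a) → {B,E,J,K} and {G,H}.
Stable partition: {B,E,J,K} | {A,I,L} | {D,F} | {G,H} — 4 equivalence classes.

4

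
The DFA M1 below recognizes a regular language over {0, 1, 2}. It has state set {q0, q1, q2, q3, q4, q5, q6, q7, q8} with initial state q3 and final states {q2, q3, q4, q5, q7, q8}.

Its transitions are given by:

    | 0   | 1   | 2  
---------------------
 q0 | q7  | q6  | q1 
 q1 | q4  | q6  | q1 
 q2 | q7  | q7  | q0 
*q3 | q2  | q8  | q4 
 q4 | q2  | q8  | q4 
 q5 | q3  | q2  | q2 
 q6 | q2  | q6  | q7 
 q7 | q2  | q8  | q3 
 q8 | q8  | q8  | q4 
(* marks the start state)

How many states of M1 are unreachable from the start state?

1

Starting at q3 and following transitions, the reachable set is {q0, q1, q2, q3, q4, q6, q7, q8}. That leaves q5 unreachable — 1 in total.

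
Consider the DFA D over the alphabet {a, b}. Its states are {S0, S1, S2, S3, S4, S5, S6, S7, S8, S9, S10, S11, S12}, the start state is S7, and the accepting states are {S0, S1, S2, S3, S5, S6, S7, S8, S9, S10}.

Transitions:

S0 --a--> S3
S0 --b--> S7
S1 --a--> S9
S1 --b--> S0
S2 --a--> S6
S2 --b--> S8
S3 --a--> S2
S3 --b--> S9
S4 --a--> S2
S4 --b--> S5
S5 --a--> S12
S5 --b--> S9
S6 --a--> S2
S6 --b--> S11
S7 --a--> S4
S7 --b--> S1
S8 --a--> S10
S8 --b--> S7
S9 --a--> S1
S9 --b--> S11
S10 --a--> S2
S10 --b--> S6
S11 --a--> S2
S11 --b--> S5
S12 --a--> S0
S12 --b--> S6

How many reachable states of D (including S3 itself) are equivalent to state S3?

2

P0 = {S0,S1,S2,S3,S5,S6,S7,S8,S9,S10} | {S4,S11,S12}.
Split {S0,S1,S2,S3,S5,S6,S7,S8,S9,S10} by δ(·,a) → {S0,S1,S2,S3,S6,S8,S9,S10} and {S5,S7}.
Refine {S0,S1,S2,S3,S6,S8,S9,S10} on symbol b: members go to different blocks, giving {S1,S2,S3,S10} and {S0,S8} and {S6,S9}.
Split {S1,S2,S3,S10} by δ(·,a) → {S1,S2} and {S3,S10}.
Split {S4,S11,S12} by δ(·,a) → {S4,S11} and {S12}.
Refine {S5,S7} on symbol a: members go to different blocks, giving {S5} and {S7}.
No further refinement is possible. Final partition (8 blocks): {S1,S2} | {S4,S11} | {S5} | {S0,S8} | {S6,S9} | {S3,S10} | {S12} | {S7}.
The equivalence class containing S3 is {S3,S10}, of size 2.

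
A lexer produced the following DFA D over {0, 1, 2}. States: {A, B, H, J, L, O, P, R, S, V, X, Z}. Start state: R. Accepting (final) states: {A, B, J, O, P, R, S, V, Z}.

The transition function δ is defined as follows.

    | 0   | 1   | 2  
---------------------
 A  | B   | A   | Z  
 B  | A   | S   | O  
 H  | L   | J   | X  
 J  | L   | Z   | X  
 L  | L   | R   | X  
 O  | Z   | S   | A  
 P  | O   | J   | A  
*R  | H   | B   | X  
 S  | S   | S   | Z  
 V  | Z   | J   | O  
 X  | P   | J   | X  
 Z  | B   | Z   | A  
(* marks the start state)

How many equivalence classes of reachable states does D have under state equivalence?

Reachable states from the start: {A,B,H,J,L,O,P,R,S,X,Z}. Unreachable: {V} — drop them.
Start with accepting vs non-accepting: {A,B,J,O,P,R,S,Z} | {H,L,X}.
On input 0, block {A,B,J,O,P,R,S,Z} splits into {A,B,O,P,S,Z} and {J,R}.
Refine {A,B,O,P,S,Z} on symbol 1: members go to different blocks, giving {A,B,O,S,Z} and {P}.
Refine {H,L,X} on symbol 0: members go to different blocks, giving {H,L} and {X}.
The partition is now stable with 5 blocks: {A,B,O,S,Z} | {H,L} | {J,R} | {P} | {X}.

5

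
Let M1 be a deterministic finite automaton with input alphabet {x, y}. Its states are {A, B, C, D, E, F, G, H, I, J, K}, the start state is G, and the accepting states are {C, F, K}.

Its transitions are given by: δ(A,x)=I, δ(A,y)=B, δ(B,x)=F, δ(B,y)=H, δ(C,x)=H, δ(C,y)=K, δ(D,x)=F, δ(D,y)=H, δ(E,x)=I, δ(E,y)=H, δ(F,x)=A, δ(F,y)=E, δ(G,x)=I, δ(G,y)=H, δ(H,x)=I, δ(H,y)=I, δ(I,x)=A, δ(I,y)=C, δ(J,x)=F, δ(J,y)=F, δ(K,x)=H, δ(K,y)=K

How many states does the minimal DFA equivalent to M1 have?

First remove the unreachable states {D,J}; 9 states remain.
Start with accepting vs non-accepting: {C,F,K} | {A,B,E,G,H,I}.
Refine {C,F,K} on symbol y: members go to different blocks, giving {C,K} and {F}.
Split {A,B,E,G,H,I} by δ(·,x) → {A,E,G,H,I} and {B}.
On input y, block {A,E,G,H,I} splits into {E,G,H} and {A} and {I}.
Refine {E,G,H} on symbol y: members go to different blocks, giving {E,G} and {H}.
The partition is now stable with 7 blocks: {C,K} | {E,G} | {F} | {B} | {A} | {I} | {H}.

7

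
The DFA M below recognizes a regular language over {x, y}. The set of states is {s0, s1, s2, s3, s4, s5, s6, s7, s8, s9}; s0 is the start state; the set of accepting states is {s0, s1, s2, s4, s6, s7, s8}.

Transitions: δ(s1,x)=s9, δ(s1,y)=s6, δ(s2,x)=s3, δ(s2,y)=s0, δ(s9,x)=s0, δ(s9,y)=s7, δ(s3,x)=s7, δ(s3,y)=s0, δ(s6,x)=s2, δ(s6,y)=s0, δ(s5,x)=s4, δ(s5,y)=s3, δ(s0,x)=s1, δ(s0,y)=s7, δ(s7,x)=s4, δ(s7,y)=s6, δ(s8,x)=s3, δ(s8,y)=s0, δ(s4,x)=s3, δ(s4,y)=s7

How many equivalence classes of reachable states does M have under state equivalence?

States {s5,s8} cannot be reached from the start state, so discard them.
P0 = {s0,s1,s2,s4,s6,s7} | {s3,s9}.
Split {s0,s1,s2,s4,s6,s7} by δ(·,x) → {s0,s6,s7} and {s1,s2,s4}.
Stable partition: {s0,s6,s7} | {s3,s9} | {s1,s2,s4} — 3 equivalence classes.

3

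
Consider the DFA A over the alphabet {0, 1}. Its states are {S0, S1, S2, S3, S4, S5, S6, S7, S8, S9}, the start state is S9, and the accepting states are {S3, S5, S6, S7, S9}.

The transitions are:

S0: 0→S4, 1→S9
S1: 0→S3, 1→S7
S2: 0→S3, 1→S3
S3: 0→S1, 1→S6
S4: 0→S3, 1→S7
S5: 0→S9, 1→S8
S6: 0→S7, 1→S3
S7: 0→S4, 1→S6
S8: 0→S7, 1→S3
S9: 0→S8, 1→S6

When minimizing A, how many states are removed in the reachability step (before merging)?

BFS from S9 reaches {S1, S3, S4, S6, S7, S8, S9}; the 3 state(s) S0, S2, S5 are never visited.

3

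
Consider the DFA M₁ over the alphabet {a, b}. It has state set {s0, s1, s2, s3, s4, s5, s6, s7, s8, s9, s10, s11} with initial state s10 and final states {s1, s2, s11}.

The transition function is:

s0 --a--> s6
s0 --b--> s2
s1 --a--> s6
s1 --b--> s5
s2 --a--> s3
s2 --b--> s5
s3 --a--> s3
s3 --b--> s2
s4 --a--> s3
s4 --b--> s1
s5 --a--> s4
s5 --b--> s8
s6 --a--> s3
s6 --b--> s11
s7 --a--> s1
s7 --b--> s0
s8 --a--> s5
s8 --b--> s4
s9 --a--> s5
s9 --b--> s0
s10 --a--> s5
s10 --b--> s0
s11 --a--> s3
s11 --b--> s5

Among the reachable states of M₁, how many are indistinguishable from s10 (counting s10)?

2

States {s7,s9} cannot be reached from the start state, so discard them.
P0 = {s1,s2,s11} | {s0,s3,s4,s5,s6,s8,s10}.
Refine {s0,s3,s4,s5,s6,s8,s10} on symbol b: members go to different blocks, giving {s0,s3,s4,s6} and {s5,s8,s10}.
Refine {s5,s8,s10} on symbol a: members go to different blocks, giving {s8,s10} and {s5}.
No further refinement is possible. Final partition (4 blocks): {s1,s2,s11} | {s0,s3,s4,s6} | {s8,s10} | {s5}.
The equivalence class containing s10 is {s8,s10}, of size 2.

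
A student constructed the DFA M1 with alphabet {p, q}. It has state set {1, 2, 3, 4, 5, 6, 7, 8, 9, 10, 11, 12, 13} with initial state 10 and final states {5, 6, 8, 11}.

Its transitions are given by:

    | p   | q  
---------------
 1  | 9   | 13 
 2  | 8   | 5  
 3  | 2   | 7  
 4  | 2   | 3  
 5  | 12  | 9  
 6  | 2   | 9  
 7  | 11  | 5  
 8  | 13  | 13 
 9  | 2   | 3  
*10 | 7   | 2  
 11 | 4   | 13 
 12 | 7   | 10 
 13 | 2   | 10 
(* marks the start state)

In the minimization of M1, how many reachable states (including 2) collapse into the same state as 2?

First remove the unreachable states {1,6}; 11 states remain.
P0 = {5,8,11} | {2,3,4,7,9,10,12,13}.
On input p, block {2,3,4,7,9,10,12,13} splits into {3,4,9,10,12,13} and {2,7}.
On input q, block {3,4,9,10,12,13} splits into {4,9,12,13} and {3,10}.
Stable partition: {5,8,11} | {4,9,12,13} | {2,7} | {3,10} — 4 equivalence classes.
The equivalence class containing 2 is {2,7}, of size 2.

2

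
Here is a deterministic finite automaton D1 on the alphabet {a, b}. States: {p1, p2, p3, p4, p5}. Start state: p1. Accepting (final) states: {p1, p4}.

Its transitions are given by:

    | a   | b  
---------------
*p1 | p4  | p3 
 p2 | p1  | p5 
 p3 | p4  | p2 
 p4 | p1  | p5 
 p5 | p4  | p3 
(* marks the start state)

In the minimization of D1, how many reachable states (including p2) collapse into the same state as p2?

3

All states are reachable from the start state.
Initial partition by acceptance: {p1,p4} | {p2,p3,p5}.
Stable partition: {p1,p4} | {p2,p3,p5} — 2 equivalence classes.
State p2 belongs to the block {p2,p3,p5}, which has 3 states.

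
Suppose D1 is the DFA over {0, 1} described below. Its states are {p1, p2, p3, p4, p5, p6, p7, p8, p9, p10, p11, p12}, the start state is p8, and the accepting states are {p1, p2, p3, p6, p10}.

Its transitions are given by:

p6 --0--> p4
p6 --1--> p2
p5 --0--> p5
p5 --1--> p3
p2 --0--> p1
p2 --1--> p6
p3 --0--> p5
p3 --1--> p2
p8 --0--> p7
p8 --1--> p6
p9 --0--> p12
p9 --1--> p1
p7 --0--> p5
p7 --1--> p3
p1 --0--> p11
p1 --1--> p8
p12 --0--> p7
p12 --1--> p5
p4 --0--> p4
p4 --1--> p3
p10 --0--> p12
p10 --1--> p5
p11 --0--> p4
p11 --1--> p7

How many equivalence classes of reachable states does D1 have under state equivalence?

Reachable states from the start: {p1,p2,p3,p4,p5,p6,p7,p8,p11}. Unreachable: {p9,p10,p12} — drop them.
P0 = {p1,p2,p3,p6} | {p4,p5,p7,p8,p11}.
Split {p1,p2,p3,p6} by δ(·,0) → {p1,p3,p6} and {p2}.
Split {p1,p3,p6} by δ(·,1) → {p3,p6} and {p1}.
On input 1, block {p4,p5,p7,p8,p11} splits into {p4,p5,p7,p8} and {p11}.
Stable partition: {p3,p6} | {p4,p5,p7,p8} | {p2} | {p1} | {p11} — 5 equivalence classes.

5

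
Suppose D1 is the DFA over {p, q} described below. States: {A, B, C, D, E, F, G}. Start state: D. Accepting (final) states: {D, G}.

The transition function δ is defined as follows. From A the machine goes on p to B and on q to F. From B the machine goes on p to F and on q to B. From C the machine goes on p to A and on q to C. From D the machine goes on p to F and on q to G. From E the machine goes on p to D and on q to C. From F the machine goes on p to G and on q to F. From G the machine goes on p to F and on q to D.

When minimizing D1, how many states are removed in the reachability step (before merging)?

No path from D leads to A, B, C, E; the other 3 states are all reachable.

4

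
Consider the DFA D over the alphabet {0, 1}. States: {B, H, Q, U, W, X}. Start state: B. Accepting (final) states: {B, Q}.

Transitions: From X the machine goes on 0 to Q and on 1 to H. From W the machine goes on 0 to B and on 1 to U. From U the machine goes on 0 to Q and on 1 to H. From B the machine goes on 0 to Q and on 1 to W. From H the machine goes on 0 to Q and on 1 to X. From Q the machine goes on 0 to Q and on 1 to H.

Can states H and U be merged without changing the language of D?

Every state is reachable, so we keep all 6.
P0 = {B,Q} | {H,U,W,X}.
The partition is now stable with 2 blocks: {B,Q} | {H,U,W,X}.
H and U lie in the same block of the stable partition, so they are equivalent — no string distinguishes them.

Yes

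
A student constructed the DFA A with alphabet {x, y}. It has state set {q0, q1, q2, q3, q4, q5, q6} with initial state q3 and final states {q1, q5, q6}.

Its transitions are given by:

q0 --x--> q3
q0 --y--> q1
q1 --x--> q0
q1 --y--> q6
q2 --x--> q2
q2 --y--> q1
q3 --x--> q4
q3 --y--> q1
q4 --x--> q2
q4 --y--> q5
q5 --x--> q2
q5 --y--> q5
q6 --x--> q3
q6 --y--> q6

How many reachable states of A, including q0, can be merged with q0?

Every state is reachable, so we keep all 7.
Start with accepting vs non-accepting: {q1,q5,q6} | {q0,q2,q3,q4}.
No further refinement is possible. Final partition (2 blocks): {q1,q5,q6} | {q0,q2,q3,q4}.
State q0 belongs to the block {q0,q2,q3,q4}, which has 4 states.

4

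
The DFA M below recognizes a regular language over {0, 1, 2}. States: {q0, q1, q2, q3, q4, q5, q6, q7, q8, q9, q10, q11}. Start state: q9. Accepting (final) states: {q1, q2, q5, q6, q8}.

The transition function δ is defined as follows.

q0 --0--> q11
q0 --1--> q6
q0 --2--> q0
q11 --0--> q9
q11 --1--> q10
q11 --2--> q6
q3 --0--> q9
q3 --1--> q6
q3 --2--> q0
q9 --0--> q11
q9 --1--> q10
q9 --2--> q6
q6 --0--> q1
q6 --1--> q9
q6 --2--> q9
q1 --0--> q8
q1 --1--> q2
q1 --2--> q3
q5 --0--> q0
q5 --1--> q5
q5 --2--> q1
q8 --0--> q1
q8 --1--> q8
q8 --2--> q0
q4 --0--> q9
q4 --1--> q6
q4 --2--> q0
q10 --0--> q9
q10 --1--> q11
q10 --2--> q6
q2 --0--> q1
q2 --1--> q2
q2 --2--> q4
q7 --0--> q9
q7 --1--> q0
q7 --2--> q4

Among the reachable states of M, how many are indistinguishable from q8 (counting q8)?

Reachable states from the start: {q0,q1,q2,q3,q4,q6,q8,q9,q10,q11}. Unreachable: {q5,q7} — drop them.
Initial partition by acceptance: {q1,q2,q6,q8} | {q0,q3,q4,q9,q10,q11}.
On input 1, block {q1,q2,q6,q8} splits into {q1,q2,q8} and {q6}.
Refine {q0,q3,q4,q9,q10,q11} on symbol 1: members go to different blocks, giving {q0,q3,q4} and {q9,q10,q11}.
Stable partition: {q1,q2,q8} | {q0,q3,q4} | {q6} | {q9,q10,q11} — 4 equivalence classes.
State q8 belongs to the block {q1,q2,q8}, which has 3 states.

3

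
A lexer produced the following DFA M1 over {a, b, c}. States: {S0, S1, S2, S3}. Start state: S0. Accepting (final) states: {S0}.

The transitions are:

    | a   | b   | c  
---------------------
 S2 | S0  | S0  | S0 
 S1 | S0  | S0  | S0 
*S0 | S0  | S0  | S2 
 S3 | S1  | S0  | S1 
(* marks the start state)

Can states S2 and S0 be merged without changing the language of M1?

Reachable states from the start: {S0,S2}. Unreachable: {S1,S3} — drop them.
Initial partition by acceptance: {S0} | {S2}.
Stable partition: {S0} | {S2} — 2 equivalence classes.
S2 and S0 end up in different blocks, so they are distinguishable. For instance, the string 'ε' is accepted from only S0.

No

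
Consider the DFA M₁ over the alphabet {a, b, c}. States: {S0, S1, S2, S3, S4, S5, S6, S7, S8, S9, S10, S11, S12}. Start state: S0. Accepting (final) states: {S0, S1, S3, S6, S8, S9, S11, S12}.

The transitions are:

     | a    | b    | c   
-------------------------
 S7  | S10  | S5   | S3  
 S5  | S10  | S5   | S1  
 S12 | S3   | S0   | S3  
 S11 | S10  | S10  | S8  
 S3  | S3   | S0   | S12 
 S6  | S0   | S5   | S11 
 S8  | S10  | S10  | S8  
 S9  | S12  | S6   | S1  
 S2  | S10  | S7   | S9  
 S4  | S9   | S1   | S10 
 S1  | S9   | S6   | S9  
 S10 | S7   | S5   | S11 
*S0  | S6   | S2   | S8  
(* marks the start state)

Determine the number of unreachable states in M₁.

1

No path from S0 leads to S4; the other 12 states are all reachable.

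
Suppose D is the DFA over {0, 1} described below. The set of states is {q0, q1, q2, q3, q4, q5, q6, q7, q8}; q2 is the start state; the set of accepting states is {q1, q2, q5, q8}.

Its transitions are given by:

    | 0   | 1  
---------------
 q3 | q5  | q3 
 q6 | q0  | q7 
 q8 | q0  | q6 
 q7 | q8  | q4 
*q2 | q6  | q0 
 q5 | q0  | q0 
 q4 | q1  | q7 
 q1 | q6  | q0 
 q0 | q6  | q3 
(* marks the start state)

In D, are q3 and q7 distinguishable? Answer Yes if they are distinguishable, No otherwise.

All states are reachable from the start state.
Initial partition by acceptance: {q1,q2,q5,q8} | {q0,q3,q4,q6,q7}.
Split {q0,q3,q4,q6,q7} by δ(·,0) → {q3,q4,q7} and {q0,q6}.
No further refinement is possible. Final partition (3 blocks): {q1,q2,q5,q8} | {q3,q4,q7} | {q0,q6}.
q3 and q7 lie in the same block of the stable partition, so they are equivalent — no string distinguishes them.

No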